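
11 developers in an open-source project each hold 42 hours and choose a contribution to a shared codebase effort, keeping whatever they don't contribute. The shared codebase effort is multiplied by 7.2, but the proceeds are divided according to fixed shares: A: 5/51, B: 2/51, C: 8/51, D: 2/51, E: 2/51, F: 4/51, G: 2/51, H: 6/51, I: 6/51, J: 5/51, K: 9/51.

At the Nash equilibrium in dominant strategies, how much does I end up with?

113.15 hours

Each unit j contributes comes back to j as 7.2 × (j's share), so j prefers to contribute only if that share exceeds 1/7.2 = 0.1389; otherwise keeping the unit dominates.
The shares above 0.1389 belong to C and K, contributing 42 each; the remaining 9 contribute 0. Total contributed: 84.
I keeps 42 and receives 7.2 × 84 × 6/51 = 71.15 from the shared codebase effort, for a payoff of 113.15.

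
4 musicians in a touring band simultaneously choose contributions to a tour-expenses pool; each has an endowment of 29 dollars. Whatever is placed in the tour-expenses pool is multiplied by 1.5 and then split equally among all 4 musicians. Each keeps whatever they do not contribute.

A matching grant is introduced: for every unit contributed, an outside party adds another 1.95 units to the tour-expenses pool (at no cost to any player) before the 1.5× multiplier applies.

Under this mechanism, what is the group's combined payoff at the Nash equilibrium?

The effective private return per unit is now 1.5 × 2.95 / 4 = 1.1063 > 1, so every player's dominant strategy flips to full contribution.
So the Nash equilibrium is full contribution by all 4; the group earns 1.5 × 2.95 × 116 = 513.30.

513.30 dollars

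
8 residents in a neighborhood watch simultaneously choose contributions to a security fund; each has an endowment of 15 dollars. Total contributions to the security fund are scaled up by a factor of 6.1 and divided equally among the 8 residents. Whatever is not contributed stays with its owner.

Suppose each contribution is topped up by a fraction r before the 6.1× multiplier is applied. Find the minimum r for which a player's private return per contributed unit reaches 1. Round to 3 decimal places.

With matching at rate r, one contributed unit becomes (1 + r) in the security fund and returns 6.1 × (1 + r) / 8 to the contributor.
Setting this equal to 1: 1 + r = 8/6.1 = 1.3115.
So the minimum matching rate is r = 1.3115 − 1 = 0.311.

0.311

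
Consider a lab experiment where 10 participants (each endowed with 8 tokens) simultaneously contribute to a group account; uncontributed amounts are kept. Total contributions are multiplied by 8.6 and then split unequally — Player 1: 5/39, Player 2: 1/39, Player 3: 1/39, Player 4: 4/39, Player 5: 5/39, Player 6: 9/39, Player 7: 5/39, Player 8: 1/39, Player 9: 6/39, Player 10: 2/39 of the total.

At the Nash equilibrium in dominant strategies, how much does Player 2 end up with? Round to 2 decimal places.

A player with share s gets back 8.6·s per unit contributed, so full contribution is dominant for anyone with s > 1/8.6 = 0.1163 and zero contribution is dominant for anyone below.
Player 1, Player 5, Player 6, Player 7 and Player 9 clear that bar, contributing 8 each; the remaining 5 contribute 0. Total contributed: 40.
Player 2 keeps 8 and receives 8.6 × 40 × 1/39 = 8.82 from the group account, for a payoff of 16.82.

16.82 tokens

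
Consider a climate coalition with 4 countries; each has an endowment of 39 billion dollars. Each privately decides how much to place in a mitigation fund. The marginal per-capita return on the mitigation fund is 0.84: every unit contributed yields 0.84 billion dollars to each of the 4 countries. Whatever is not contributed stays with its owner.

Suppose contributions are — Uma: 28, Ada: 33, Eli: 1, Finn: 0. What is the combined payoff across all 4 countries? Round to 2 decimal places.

Total contributed: 28 + 33 + 1 + 0 = 62; total kept: 4 × 39 − 62 = 94.
The mitigation fund pays out 0.84 × 4 × 62 = 208.32 in aggregate.
Group total = 94 + 208.32 = 302.32.

302.32 billion dollars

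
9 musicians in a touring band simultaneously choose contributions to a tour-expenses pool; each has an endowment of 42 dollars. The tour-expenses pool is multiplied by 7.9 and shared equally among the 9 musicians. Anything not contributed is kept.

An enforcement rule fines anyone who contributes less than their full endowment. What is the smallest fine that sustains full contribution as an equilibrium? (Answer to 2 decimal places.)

5.13 dollars

Given the others contribute fully, the best deviation is to contribute 0 (any partial contribution still incurs the fine and gives up units whose private return 0.8778 is below 1).
Deviating from 42 to 0 saves 42 dollars but forfeits the deviator's share of the drop in the tour-expenses pool: 7.9/9 × 42 = 36.87.
So the deviation gain is 42 − 36.87 = 5.13, and the fine must be at least 5.13 dollars to wipe it out.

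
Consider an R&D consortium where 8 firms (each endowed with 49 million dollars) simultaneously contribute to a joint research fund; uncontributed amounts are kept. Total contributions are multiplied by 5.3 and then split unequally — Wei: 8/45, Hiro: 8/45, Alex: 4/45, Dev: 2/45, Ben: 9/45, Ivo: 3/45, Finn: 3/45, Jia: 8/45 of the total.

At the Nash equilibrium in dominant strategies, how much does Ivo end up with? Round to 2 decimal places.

66.31 million dollars

Player j's private return per contributed unit is 5.3 × (j's share). Contributing is weakly dominant for j when that share is at least 1/5.3 = 0.1887, and contributing 0 is dominant otherwise.
The only share above 0.1887 is Ben's 9/45, contributing 49; the remaining 7 contribute 0. Total contributed: 49.
Ivo keeps 49 and receives 5.3 × 49 × 3/45 = 17.31 from the joint research fund, for a payoff of 66.31.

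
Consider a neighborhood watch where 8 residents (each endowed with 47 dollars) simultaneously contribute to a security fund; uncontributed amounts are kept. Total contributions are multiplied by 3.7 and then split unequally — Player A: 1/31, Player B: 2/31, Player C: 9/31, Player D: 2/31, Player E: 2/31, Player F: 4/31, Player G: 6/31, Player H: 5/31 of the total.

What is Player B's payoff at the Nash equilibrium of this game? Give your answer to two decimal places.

Each unit j contributes comes back to j as 3.7 × (j's share), so j prefers to contribute only if that share exceeds 1/3.7 = 0.2703; otherwise keeping the unit dominates.
The only share above 0.2703 is Player C's 9/31, contributing 47; the remaining 7 contribute 0. Total contributed: 47.
Player B keeps 47 and receives 3.7 × 47 × 2/31 = 11.22 from the security fund, for a payoff of 58.22.

58.22 dollars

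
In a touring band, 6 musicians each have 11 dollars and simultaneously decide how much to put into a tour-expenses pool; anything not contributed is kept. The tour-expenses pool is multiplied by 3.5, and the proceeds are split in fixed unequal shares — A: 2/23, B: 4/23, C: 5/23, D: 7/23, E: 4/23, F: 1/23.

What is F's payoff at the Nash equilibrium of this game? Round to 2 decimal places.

Each unit j contributes comes back to j as 3.5 × (j's share), so j prefers to contribute only if that share exceeds 1/3.5 = 0.2857; otherwise keeping the unit dominates.
The only share above 0.2857 is D's 7/23, contributing 11; the remaining 5 contribute 0. Total contributed: 11.
F keeps 11 and receives 3.5 × 11 × 1/23 = 1.67 from the tour-expenses pool, for a payoff of 12.67.

12.67 dollars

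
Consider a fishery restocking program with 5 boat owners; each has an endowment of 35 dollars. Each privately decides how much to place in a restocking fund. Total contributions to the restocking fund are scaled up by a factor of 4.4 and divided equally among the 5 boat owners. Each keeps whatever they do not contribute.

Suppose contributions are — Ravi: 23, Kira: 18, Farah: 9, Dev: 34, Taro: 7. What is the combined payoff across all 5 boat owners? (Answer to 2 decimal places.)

484.40 dollars

Total contributed: 23 + 18 + 9 + 34 + 7 = 91; total kept: 5 × 35 − 91 = 84.
The restocking fund pays out 4.4 × 91 = 400.40 in aggregate.
Group total = 84 + 400.40 = 484.40.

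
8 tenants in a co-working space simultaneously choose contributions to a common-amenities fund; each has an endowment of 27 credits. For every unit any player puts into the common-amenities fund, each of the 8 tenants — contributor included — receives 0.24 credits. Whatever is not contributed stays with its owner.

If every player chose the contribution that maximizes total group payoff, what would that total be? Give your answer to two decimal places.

Each contributed unit returns 1.920 to the group as a whole (0.24 to each of 8 players), which exceeds 1, so the social optimum is full contribution: group total = 1.920 × 216 = 414.72.

414.72 credits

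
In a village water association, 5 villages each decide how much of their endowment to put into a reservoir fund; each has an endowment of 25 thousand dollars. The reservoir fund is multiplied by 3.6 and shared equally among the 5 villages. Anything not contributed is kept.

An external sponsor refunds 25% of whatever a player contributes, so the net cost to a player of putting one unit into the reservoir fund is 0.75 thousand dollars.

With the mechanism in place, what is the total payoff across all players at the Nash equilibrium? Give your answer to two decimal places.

Even with the mechanism, each unit contributed returns only (3.6/5) / 0.75 = 0.9600 per unit of net cost, so contributing nothing is still dominant.
At the Nash equilibrium no one contributes; group total payoff = 5 × 25 = 125.

125.00 thousand dollars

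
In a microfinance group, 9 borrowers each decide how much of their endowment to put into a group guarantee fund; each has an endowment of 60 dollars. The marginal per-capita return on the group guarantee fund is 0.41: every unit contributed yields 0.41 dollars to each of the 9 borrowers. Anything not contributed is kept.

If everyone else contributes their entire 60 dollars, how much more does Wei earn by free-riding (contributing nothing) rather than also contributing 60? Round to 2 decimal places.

Switching from a contribution of 60 to 0 lets Wei keep an extra 60 dollars, but lowers the group guarantee fund by 60, which costs Wei their own share of that drop: 0.41 × 60 = 24.60.
Net gain = 60 − 24.60 = 35.40. The private return per contributed unit (0.41) is below 1, so free-riding is indeed the best response regardless of what the others do.

35.40 dollars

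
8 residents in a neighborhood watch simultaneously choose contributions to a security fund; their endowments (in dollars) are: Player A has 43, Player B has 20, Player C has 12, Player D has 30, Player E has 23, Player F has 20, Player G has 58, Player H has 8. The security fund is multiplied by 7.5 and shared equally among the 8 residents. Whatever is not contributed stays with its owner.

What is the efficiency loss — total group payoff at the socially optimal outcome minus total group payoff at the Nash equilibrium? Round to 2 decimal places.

1391.00 dollars

The private return per contributed unit is 7.5/8 = 0.9375 < 1 for every player regardless of endowment, so the Nash equilibrium is zero contribution and the group total is Σ E_j = 43 + 20 + 12 + 30 + 23 + 20 + 58 + 8 = 214.
Each contributed unit returns 7.500 to the group, so the social optimum is full contribution by everyone: group total = 7.500 × 214 = 1605.00.
Efficiency loss = (7.500 − 1) × 214 = 1391.00.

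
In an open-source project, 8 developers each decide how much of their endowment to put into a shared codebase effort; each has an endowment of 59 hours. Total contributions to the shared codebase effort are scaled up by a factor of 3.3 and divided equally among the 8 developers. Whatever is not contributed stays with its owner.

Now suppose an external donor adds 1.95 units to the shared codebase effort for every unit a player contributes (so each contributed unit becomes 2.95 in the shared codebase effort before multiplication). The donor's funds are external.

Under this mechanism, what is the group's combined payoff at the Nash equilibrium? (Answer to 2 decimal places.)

4594.92 hours

With the mechanism, a contributed unit returns 3.3 × 2.95 / 8 = 1.2169 per unit of net cost to the contributor — now above 1 — so contributing fully is weakly dominant for every player.
So the Nash equilibrium is full contribution by all 8; the group earns 3.3 × 2.95 × 472 = 4594.92.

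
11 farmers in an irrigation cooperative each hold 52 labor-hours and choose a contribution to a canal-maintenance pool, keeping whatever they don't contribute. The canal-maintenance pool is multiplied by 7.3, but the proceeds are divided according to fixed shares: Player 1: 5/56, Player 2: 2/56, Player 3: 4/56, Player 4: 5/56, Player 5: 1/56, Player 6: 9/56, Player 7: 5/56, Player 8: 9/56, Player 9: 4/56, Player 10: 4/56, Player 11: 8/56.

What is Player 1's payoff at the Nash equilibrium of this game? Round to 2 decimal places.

153.68 labor-hours

A player with share s gets back 7.3·s per unit contributed, so full contribution is dominant for anyone with s > 1/7.3 = 0.1370 and zero contribution is dominant for anyone below.
Player 6, Player 8 and Player 11 are above the threshold, contributing 52 each; the remaining 8 contribute 0. Total contributed: 156.
Player 1 keeps 52 and receives 7.3 × 156 × 5/56 = 101.68 from the canal-maintenance pool, for a payoff of 153.68.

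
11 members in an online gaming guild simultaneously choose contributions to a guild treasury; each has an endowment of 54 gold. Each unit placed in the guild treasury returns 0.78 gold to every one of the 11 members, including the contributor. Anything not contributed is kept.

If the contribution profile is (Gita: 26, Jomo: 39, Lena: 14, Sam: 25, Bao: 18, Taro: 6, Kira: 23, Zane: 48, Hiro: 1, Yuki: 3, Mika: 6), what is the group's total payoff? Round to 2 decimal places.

Total contributed: 26 + 39 + 14 + 25 + 18 + 6 + 23 + 48 + 1 + 3 + 6 = 209; total kept: 11 × 54 − 209 = 385.
The guild treasury pays out 0.78 × 11 × 209 = 1793.22 in aggregate.
Group total = 385 + 1793.22 = 2178.22.

2178.22 gold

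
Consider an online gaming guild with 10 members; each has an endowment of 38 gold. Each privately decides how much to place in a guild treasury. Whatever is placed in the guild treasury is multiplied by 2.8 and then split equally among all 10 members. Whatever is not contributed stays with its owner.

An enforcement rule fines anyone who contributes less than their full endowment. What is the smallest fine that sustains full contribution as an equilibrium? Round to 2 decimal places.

Given the others contribute fully, the best deviation is to contribute 0 (any partial contribution still incurs the fine and gives up units whose private return 0.2800 is below 1).
Deviating from 38 to 0 saves 38 gold but forfeits the deviator's share of the drop in the guild treasury: 2.8/10 × 38 = 10.64.
So the deviation gain is 38 − 10.64 = 27.36, and the fine must be at least 27.36 gold to wipe it out.

27.36 gold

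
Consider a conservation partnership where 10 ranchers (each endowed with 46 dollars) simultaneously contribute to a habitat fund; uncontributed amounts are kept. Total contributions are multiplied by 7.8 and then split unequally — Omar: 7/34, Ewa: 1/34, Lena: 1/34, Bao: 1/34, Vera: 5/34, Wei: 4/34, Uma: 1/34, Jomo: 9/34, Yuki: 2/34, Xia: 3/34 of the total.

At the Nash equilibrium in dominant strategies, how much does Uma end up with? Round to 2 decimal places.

For player j, contributing a unit is worthwhile iff 7.8 × (j's share) ≥ 1, i.e. iff j's share is at least 0.1282.
Omar, Vera and Jomo clear that bar, contributing 46 each; the remaining 7 contribute 0. Total contributed: 138.
Uma keeps 46 and receives 7.8 × 138 × 1/34 = 31.66 from the habitat fund, for a payoff of 77.66.

77.66 dollars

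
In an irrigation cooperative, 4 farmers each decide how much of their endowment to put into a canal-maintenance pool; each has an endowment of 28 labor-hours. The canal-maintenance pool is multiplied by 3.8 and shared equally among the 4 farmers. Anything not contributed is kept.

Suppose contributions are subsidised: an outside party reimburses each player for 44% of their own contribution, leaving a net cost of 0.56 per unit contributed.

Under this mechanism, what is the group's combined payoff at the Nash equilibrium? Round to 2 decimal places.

474.88 labor-hours

The effective private return per unit is now (3.8/4) / 0.56 = 1.6964 > 1, so every player's dominant strategy flips to full contribution.
At the Nash equilibrium everyone contributes 28. Group total payoff = 4 × (28 × 0.44 + 3.8 × 28) = 474.88.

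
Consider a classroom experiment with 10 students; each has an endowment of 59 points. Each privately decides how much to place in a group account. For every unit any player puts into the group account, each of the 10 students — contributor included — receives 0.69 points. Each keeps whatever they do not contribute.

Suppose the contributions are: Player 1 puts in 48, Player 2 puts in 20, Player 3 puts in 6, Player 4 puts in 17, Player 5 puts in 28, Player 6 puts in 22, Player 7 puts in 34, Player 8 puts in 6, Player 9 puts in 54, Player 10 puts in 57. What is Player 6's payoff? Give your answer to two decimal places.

Total contributed: 48 + 20 + 6 + 17 + 28 + 22 + 34 + 6 + 54 + 57 = 292.
Each receives 0.69 × 292 = 201.48 from the group account.
Player 6 keeps 59 − 22 = 37, so Player 6's payoff is 37 + 201.48 = 238.48.

238.48 points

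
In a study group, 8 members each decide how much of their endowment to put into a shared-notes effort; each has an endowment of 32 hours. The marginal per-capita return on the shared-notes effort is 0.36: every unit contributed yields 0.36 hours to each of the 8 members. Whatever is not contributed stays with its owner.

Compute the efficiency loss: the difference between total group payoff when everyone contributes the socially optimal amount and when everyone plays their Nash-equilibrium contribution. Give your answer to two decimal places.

481.28 hours

The private return per contributed unit is 0.36 < 1, so contributing 0 is dominant for every player. At the Nash equilibrium everyone keeps their 32, and the group total is 8 × 32 = 256.
Each contributed unit returns 2.880 to the group as a whole (0.36 to each of 8 players), which exceeds 1, so the social optimum is full contribution: group total = 2.880 × 256 = 737.28.
Efficiency loss = 737.28 − 256 = 481.28.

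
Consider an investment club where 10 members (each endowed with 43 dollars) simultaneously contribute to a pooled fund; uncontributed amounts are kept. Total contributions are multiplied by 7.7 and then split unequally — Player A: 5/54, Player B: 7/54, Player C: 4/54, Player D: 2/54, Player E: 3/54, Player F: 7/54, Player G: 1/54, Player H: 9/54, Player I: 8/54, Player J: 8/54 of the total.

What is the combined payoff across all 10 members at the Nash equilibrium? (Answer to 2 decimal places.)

Player j's private return per contributed unit is 7.7 × (j's share). Contributing is weakly dominant for j when that share is at least 1/7.7 = 0.1299, and contributing 0 is dominant otherwise.
The shares above 0.1299 belong to Player H, Player I and Player J, contributing 43 each; the remaining 7 contribute 0. Total contributed: 129.
The pooled fund pays out 7.7 × 129 = 993.30 in total (split across the unequal shares, but the aggregate is all that matters for the group sum).
The 7 free-riders keep 43 each, adding 301. Group total = 301 + 993.30 = 1294.30.

1294.30 dollars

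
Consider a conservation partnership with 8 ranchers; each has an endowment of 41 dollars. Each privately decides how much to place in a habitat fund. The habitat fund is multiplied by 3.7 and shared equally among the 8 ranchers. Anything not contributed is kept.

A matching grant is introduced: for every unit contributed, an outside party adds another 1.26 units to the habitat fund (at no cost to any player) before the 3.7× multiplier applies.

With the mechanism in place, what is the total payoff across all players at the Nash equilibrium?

Under the mechanism each unit contributed yields 3.7 × 2.26 / 8 = 1.0453 back to its contributor per unit of net cost, which exceeds 1, making full contribution the dominant choice for everyone.
At the Nash equilibrium everyone contributes 41. Group total payoff = 3.7 × 2.26 × 328 = 2742.74.

2742.74 dollars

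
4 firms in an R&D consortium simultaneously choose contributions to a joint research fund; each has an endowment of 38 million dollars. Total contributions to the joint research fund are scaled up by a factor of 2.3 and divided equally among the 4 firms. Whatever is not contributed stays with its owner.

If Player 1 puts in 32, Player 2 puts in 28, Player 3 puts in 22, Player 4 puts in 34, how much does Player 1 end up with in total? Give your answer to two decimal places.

72.70 million dollars

Total contributed: 32 + 28 + 22 + 34 = 116.
Each receives 2.3 × 116 / 4 = 66.70 from the joint research fund.
Player 1 keeps 38 − 32 = 6, so Player 1's payoff is 6 + 66.70 = 72.70.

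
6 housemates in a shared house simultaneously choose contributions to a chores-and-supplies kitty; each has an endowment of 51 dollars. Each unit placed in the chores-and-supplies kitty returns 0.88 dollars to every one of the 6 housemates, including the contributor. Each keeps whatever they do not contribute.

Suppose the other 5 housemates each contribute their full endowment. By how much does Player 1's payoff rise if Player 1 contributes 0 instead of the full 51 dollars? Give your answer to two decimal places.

Switching from a contribution of 51 to 0 lets Player 1 keep an extra 51 dollars, but lowers the chores-and-supplies kitty by 51, which costs Player 1 their own share of that drop: 0.88 × 51 = 44.88.
Net gain = 51 − 44.88 = 6.12. The private return per contributed unit (0.88) is below 1, so free-riding is indeed the best response regardless of what the others do.

6.12 dollars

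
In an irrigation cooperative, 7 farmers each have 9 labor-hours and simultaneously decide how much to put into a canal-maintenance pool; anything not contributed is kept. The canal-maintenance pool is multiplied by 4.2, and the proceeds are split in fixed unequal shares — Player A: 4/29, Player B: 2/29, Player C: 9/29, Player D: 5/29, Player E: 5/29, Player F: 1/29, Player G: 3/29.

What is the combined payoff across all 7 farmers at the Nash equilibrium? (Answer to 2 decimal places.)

91.80 labor-hours

For player j, contributing a unit is worthwhile iff 4.2 × (j's share) ≥ 1, i.e. iff j's share is at least 0.2381.
The only share above 0.2381 is Player C's 9/29, contributing 9; the remaining 6 contribute 0. Total contributed: 9.
The canal-maintenance pool pays out 4.2 × 9 = 37.80 in total (split across the unequal shares, but the aggregate is all that matters for the group sum).
The 6 free-riders keep 9 each, adding 54. Group total = 54 + 37.80 = 91.80.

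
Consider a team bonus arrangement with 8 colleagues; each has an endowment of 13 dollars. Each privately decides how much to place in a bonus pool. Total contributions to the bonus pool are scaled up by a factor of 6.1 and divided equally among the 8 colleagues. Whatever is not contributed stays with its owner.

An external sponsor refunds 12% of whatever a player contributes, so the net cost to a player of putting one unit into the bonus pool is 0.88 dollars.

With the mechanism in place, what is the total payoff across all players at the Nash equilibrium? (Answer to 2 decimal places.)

The effective private return is (6.1/8) / 0.88 = 0.8665, which is still under 1, so the mechanism doesn't change anyone's dominant strategy: zero contribution.
Everyone keeps their endowment and the group total is 8 × 13 = 104.

104.00 dollars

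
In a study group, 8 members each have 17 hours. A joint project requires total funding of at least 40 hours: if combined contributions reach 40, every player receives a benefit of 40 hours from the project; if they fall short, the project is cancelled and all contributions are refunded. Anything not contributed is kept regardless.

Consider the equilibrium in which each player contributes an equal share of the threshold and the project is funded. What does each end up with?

52 hours

Equal share of the threshold: 40/8 = 5.
At this profile no one gains by cutting their contribution: any cut drops the total below 40, the project is cancelled, contributions are refunded, and the deviator ends with 17, which is less than 17 − 5 + 40 = 52. Contributing more than 5 just wastes the excess. So contributing exactly 5 is a best response.
Each player's payoff: 17 − 5 + 40 = 52.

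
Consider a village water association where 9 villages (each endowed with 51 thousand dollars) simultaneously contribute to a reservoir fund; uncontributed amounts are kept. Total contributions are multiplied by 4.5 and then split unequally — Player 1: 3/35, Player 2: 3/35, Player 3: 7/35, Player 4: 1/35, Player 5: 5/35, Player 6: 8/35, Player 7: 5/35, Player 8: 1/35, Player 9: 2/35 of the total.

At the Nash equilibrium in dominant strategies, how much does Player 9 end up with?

For player j, contributing a unit is worthwhile iff 4.5 × (j's share) ≥ 1, i.e. iff j's share is at least 0.2222.
Only Player 6 (8/35) clears that bar, contributing 51; the remaining 8 contribute 0. Total contributed: 51.
Player 9 keeps 51 and receives 4.5 × 51 × 2/35 = 13.11 from the reservoir fund, for a payoff of 64.11.

64.11 thousand dollars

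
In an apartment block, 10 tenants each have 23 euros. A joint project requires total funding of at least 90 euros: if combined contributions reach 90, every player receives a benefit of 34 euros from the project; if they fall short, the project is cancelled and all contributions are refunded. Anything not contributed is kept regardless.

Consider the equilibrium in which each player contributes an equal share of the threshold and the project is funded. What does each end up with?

48 euros

Equal share of the threshold: 90/10 = 9.
At this profile no one gains by cutting their contribution: any cut drops the total below 90, the project is cancelled, contributions are refunded, and the deviator ends with 23, which is less than 23 − 9 + 34 = 48. Contributing more than 9 just wastes the excess. So contributing exactly 9 is a best response.
Each player's payoff: 23 − 9 + 34 = 48.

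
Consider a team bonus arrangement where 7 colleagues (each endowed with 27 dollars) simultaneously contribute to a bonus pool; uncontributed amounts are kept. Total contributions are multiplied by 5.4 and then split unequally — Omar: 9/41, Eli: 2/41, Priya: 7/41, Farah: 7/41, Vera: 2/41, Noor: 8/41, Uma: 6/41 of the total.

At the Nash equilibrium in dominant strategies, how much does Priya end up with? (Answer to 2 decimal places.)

For player j, contributing a unit is worthwhile iff 5.4 × (j's share) ≥ 1, i.e. iff j's share is at least 0.1852.
The shares above 0.1852 belong to Omar and Noor, contributing 27 each; the remaining 5 contribute 0. Total contributed: 54.
Priya keeps 27 and receives 5.4 × 54 × 7/41 = 49.79 from the bonus pool, for a payoff of 76.79.

76.79 dollars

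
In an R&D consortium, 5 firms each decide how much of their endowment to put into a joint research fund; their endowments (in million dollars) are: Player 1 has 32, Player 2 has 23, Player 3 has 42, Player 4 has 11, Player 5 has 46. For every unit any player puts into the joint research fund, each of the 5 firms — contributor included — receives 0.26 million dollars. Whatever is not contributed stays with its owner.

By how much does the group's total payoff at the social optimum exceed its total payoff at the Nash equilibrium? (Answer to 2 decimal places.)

The private return per contributed unit is 0.26 < 1 for everyone, so the Nash equilibrium is zero contribution and the group total is Σ E_j = 32 + 23 + 42 + 11 + 46 = 154.
Each contributed unit returns 1.300 to the group, so the social optimum is full contribution by everyone: group total = 1.300 × 154 = 200.20.
Efficiency loss = (1.300 − 1) × 154 = 46.20.

46.20 million dollars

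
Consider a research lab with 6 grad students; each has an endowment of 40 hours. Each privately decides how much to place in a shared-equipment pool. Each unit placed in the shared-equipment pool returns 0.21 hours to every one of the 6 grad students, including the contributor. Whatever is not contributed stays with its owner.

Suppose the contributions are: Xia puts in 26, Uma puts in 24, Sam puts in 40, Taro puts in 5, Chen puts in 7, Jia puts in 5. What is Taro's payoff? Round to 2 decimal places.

Total contributed: 26 + 24 + 40 + 5 + 7 + 5 = 107.
Each receives 0.21 × 107 = 22.47 from the shared-equipment pool.
Taro keeps 40 − 5 = 35, so Taro's payoff is 35 + 22.47 = 57.47.

57.47 hours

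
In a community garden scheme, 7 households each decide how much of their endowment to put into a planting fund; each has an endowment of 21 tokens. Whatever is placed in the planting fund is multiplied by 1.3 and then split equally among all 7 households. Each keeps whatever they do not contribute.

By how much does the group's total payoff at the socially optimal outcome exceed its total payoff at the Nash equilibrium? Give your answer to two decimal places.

Each contributed unit returns 1.3/7 = 0.1857 to its contributor — below 1 — so contributing 0 is dominant for every player. At the Nash equilibrium everyone keeps their 21, and the group total is 7 × 21 = 147.
Each contributed unit returns 1.300 to the group as a whole (0.1857 to each of 7 players), which exceeds 1, so the social optimum is full contribution: group total = 1.300 × 147 = 191.10.
Efficiency loss = 191.10 − 147 = 44.10.

44.10 tokens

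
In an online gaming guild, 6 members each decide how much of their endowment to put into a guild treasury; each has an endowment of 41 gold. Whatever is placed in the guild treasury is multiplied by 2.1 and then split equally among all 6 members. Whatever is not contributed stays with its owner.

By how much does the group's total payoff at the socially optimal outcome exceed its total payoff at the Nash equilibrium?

Each contributed unit returns 2.1/6 = 0.3500 to its contributor — below 1 — so contributing 0 is dominant for every player. At the Nash equilibrium everyone keeps their 41, and the group total is 6 × 41 = 246.
Each contributed unit returns 2.100 to the group as a whole (0.3500 to each of 6 players), which exceeds 1, so the social optimum is full contribution: group total = 2.100 × 246 = 516.60.
Efficiency loss = 516.60 − 246 = 270.60.

270.60 gold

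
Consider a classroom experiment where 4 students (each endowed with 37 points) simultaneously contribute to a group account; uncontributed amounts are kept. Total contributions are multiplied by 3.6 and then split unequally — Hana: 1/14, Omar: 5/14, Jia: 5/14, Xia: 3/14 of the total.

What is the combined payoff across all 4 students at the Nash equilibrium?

340.40 points

Each unit j contributes comes back to j as 3.6 × (j's share), so j prefers to contribute only if that share exceeds 1/3.6 = 0.2778; otherwise keeping the unit dominates.
Omar and Jia are above the threshold, contributing 37 each; the remaining 2 contribute 0. Total contributed: 74.
The group account pays out 3.6 × 74 = 266.40 in total (split across the unequal shares, but the aggregate is all that matters for the group sum).
The 2 free-riders keep 37 each, adding 74. Group total = 74 + 266.40 = 340.40.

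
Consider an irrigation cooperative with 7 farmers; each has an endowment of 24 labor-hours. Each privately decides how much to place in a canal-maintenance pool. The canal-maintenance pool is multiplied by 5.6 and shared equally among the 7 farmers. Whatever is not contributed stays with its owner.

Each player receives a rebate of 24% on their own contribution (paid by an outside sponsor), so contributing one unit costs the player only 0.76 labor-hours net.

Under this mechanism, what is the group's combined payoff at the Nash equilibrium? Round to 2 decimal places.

With the mechanism, a contributed unit returns (5.6/7) / 0.76 = 1.0526 per unit of net cost to the contributor — now above 1 — so contributing fully is weakly dominant for every player.
At the Nash equilibrium everyone contributes 24. Group total payoff = 7 × (24 × 0.24 + 5.6 × 24) = 981.12.

981.12 labor-hours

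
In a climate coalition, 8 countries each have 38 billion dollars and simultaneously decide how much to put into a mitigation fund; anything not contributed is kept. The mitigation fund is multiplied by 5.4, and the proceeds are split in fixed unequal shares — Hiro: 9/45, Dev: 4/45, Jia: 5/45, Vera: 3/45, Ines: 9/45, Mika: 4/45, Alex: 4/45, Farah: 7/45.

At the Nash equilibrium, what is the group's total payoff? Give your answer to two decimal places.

Each unit j contributes comes back to j as 5.4 × (j's share), so j prefers to contribute only if that share exceeds 1/5.4 = 0.1852; otherwise keeping the unit dominates.
Hiro and Ines clear that bar, contributing 38 each; the remaining 6 contribute 0. Total contributed: 76.
The mitigation fund pays out 5.4 × 76 = 410.40 in total (split across the unequal shares, but the aggregate is all that matters for the group sum).
The 6 free-riders keep 38 each, adding 228. Group total = 228 + 410.40 = 638.40.

638.40 billion dollars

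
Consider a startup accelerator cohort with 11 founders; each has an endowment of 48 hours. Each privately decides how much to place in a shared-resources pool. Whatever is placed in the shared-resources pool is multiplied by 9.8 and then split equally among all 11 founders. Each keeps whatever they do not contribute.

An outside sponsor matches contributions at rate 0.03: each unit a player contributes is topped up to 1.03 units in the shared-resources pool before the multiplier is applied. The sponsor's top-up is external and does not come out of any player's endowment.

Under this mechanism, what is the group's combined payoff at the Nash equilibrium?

528.00 hours

Even with the mechanism, each unit contributed returns only 9.8 × 1.03 / 11 = 0.9176 per unit of net cost, so contributing nothing is still dominant.
Everyone keeps their endowment and the group total is 11 × 48 = 528.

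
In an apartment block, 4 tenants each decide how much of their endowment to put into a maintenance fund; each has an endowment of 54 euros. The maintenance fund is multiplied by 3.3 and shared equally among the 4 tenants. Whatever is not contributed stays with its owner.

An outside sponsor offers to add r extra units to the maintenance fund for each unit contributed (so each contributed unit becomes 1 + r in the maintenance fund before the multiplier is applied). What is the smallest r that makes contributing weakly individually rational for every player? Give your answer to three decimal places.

With matching at rate r, one contributed unit becomes (1 + r) in the maintenance fund and returns 3.3 × (1 + r) / 4 to the contributor.
Setting this equal to 1: 1 + r = 4/3.3 = 1.2121.
So the minimum matching rate is r = 1.2121 − 1 = 0.212.

0.212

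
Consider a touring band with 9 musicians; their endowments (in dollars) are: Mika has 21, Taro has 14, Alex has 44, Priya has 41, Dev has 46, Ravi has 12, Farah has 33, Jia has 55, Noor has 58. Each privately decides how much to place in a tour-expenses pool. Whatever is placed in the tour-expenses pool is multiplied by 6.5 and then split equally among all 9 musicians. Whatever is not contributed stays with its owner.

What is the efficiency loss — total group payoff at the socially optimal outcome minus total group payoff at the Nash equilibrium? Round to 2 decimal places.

The private return per contributed unit is 6.5/9 = 0.7222 < 1 for every player regardless of endowment, so the Nash equilibrium is zero contribution and the group total is Σ E_j = 21 + 14 + 44 + 41 + 46 + 12 + 33 + 55 + 58 = 324.
Each contributed unit returns 6.500 to the group, so the social optimum is full contribution by everyone: group total = 6.500 × 324 = 2106.00.
Efficiency loss = (6.500 − 1) × 324 = 1782.00.

1782.00 dollars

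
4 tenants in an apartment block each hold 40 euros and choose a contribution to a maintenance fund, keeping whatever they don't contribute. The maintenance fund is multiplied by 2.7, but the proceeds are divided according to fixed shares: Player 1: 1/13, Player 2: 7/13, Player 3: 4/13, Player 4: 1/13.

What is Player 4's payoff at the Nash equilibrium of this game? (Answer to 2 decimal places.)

For player j, contributing a unit is worthwhile iff 2.7 × (j's share) ≥ 1, i.e. iff j's share is at least 0.3704.
Only Player 2 (7/13) clears that bar, contributing 40; the remaining 3 contribute 0. Total contributed: 40.
Player 4 keeps 40 and receives 2.7 × 40 × 1/13 = 8.31 from the maintenance fund, for a payoff of 48.31.

48.31 euros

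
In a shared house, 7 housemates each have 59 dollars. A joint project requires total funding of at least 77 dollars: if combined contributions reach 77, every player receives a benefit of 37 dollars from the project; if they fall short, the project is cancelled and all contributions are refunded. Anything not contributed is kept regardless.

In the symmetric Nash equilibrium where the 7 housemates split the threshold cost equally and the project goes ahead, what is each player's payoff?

Equal share of the threshold: 77/7 = 11.
At this profile no one gains by cutting their contribution: any cut drops the total below 77, the project is cancelled, contributions are refunded, and the deviator ends with 59, which is less than 59 − 11 + 37 = 85. Contributing more than 11 just wastes the excess. So contributing exactly 11 is a best response.
Each player's payoff: 59 − 11 + 37 = 85.

85 dollars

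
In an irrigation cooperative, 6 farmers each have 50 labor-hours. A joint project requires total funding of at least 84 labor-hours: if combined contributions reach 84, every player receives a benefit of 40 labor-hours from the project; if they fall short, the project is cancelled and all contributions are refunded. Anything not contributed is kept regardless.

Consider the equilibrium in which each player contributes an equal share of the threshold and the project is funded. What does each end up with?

Equal share of the threshold: 84/6 = 14.
At this profile no one gains by cutting their contribution: any cut drops the total below 84, the project is cancelled, contributions are refunded, and the deviator ends with 50, which is less than 50 − 14 + 40 = 76. Contributing more than 14 just wastes the excess. So contributing exactly 14 is a best response.
Each player's payoff: 50 − 14 + 40 = 76.

76 labor-hours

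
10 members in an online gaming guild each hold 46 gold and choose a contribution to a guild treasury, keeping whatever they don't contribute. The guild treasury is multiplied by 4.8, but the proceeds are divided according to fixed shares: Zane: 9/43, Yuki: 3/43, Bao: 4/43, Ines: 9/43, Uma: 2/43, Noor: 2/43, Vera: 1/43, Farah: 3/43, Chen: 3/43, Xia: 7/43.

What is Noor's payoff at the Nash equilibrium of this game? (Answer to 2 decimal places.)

66.54 gold

A player with share s gets back 4.8·s per unit contributed, so full contribution is dominant for anyone with s > 1/4.8 = 0.2083 and zero contribution is dominant for anyone below.
The shares above 0.2083 belong to Zane and Ines, contributing 46 each; the remaining 8 contribute 0. Total contributed: 92.
Noor keeps 46 and receives 4.8 × 92 × 2/43 = 20.54 from the guild treasury, for a payoff of 66.54.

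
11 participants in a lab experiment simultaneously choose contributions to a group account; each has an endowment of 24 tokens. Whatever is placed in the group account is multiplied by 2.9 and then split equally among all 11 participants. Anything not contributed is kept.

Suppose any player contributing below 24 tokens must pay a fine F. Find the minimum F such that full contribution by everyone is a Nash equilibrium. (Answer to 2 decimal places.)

17.67 tokens

Given the others contribute fully, the best deviation is to contribute 0 (any partial contribution still incurs the fine and gives up units whose private return 0.2636 is below 1).
Deviating from 24 to 0 saves 24 tokens but forfeits the deviator's share of the drop in the group account: 2.9/11 × 24 = 6.33.
So the deviation gain is 24 − 6.33 = 17.67, and the fine must be at least 17.67 tokens to wipe it out.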